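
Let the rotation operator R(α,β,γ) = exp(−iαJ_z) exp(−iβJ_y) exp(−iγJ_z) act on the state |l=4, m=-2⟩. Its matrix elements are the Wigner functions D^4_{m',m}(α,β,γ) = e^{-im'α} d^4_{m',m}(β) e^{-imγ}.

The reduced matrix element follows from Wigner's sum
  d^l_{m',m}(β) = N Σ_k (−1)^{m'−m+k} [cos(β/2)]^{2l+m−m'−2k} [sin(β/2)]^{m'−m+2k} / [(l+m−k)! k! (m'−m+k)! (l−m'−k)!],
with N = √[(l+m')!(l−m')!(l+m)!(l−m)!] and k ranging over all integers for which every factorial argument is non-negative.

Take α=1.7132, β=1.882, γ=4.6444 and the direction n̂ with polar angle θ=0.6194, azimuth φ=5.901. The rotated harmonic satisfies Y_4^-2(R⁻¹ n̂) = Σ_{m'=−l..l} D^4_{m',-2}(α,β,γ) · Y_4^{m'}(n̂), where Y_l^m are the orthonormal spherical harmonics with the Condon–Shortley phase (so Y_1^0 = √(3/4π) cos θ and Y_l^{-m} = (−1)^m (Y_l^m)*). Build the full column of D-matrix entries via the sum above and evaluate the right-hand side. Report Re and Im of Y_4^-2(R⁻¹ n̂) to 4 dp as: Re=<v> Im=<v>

Need the full column D^4_{m',-2} for m'=−4..4 at α=1.7132, β=1.882, γ=4.6444.
cos(β/2)=0.588980, sin(β/2)=0.808147
d^4_{-4,-2}: single k=2 term ⇒ +0.144266;  D = -0.130913-0.060617i
d^4_{-3,-2}: k∈[1..2] ⇒ +0.074346 -0.419914 = -0.345568;  D = +0.099224-0.331016i
d^4_{-2,-2}: k∈[0..2] ⇒ +0.014481 -0.327165 +0.769939 = +0.457256;  D = +0.452201+0.067802i
d^4_{-1,-2}: k∈[0..2] ⇒ -0.084301 +0.793563 -0.996025 = -0.286762;  D = -0.001843+0.286756i
d^4_{0,-2}: k∈[0..2] ⇒ +0.258646 -1.298540 +0.916783 = -0.123111;  D = +0.121974-0.016689i
d^4_{1,-2}: k∈[0..2] ⇒ -0.529042 +1.494037 -0.562563 = +0.402432;  D = +0.110588+0.386939i
d^4_{2,-2}: k∈[0..2] ⇒ +0.769939 -1.159648 +0.181939 = -0.207771;  D = -0.189646+0.084870i
d^4_{3,-2}: k∈[0..1] ⇒ -0.790570 +0.496134 = -0.294436;  D = +0.157195+0.248962i
d^4_{4,-2}: single k=0 term ⇒ +0.511357;  D = -0.389259+0.331607i
Y_4^{m'}(θ=0.6194,φ=5.901) and Σ D·Y over m':
  (-0.1309-0.0606i)·(+0.0021+0.0502i)  (+0.0992-0.3310i)·(+0.0821+0.1817i)  (+0.4522+0.0678i)·(+0.2963+0.2841i)  (-0.0018+0.2868i)·(+0.3404+0.1368i)  (+0.1220-0.0167i)·(-0.1593+0.0000i)  (+0.1106+0.3869i)·(-0.3404+0.1368i)  (-0.1896+0.0849i)·(+0.2963-0.2841i)  (+0.1572+0.2490i)·(-0.0821+0.1817i)  (-0.3893+0.3316i)·(+0.0021-0.0502i)
Y_4^-2(R⁻¹ n̂) = -0.038499+0.223549i

Re=-0.0385 Im=0.2235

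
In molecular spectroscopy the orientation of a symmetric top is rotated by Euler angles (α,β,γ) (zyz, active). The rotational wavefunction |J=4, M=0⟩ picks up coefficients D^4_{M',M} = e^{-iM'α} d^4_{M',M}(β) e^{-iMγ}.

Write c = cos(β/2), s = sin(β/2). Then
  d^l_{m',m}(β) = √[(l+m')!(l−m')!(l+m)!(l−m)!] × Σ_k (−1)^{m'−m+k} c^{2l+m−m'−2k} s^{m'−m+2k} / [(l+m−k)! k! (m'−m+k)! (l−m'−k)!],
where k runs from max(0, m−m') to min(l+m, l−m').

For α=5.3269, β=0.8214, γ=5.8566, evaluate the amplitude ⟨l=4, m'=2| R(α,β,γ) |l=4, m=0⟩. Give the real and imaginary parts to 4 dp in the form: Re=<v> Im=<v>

Re=-0.1596 Im=0.4488

Split into d^4_{2,0}(β=0.8214) × two z-phases.
Half-angle: c=0.916842, s=0.399251. N=√(720·2·24·24)=910.735966
k∈{0,1,2} keeps every argument non-negative
  k=0: (−1)^2·910.7360/(96)·0.9168^6·0.3993^2 = +0.898213
  k=1: (−1)^3·910.7360/(36)·0.9168^4·0.3993^4 = -0.454205
  k=2: (−1)^4·910.7360/(96)·0.9168^2·0.3993^6 = +0.032299
d^4_{2,0}(0.8214) = +0.898213 -0.454205 +0.032299 = +0.476307
Phases: e^{-i·(2)·5.3269}=-0.335159+0.942161i, e^{-i·(0)·5.8566}=+1.000000+0.000000i ⇒ D=-0.159639+0.448758i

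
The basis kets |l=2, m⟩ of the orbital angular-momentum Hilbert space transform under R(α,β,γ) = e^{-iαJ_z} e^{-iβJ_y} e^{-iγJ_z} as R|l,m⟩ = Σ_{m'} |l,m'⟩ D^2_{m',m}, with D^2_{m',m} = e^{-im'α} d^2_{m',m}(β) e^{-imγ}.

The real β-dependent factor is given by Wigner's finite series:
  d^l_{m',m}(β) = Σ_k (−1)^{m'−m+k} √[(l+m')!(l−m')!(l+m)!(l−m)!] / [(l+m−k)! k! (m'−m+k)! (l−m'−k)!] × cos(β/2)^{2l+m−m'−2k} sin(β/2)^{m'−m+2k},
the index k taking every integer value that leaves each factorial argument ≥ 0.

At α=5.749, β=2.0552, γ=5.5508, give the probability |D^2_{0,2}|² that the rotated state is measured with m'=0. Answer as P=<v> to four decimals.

P=0.2300

Split into d^2_{0,2}(β=2.0552) × two z-phases.
With c≡cos(β/2)=0.516875 and s≡sin(β/2)=0.856061, N=[2·2·24·1]^{1/2}=9.797959
The bounds max(0,m−m')=2 and min(l+m,l−m')=2 give 1 term
  k=2: (−1)^0·9.7980/(4)·0.5169^2·0.8561^2 = +0.479574
d^2_{0,2}(2.0552) = +0.479574
|D^2_{0,2}|² = |d^2_{0,2}(β)|² = (+0.479574)² = 0.229991 (the z-rotation phases have unit modulus)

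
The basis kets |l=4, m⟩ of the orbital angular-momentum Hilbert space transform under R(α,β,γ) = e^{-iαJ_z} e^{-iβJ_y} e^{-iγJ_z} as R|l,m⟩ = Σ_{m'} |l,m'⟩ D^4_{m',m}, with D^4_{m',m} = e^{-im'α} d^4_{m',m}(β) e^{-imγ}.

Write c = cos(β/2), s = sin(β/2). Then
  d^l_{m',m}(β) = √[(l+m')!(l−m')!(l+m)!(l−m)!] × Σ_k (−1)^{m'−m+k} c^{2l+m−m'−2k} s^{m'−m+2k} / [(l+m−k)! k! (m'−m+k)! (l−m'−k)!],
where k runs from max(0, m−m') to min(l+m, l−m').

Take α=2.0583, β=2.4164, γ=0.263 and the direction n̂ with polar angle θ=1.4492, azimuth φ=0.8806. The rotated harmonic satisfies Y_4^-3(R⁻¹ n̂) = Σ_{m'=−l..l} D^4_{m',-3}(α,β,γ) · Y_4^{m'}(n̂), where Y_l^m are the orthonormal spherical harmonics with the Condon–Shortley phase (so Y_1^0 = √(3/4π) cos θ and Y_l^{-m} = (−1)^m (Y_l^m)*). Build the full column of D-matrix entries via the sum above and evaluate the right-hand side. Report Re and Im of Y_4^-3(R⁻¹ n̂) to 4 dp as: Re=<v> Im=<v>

Re=0.1821 Im=0.0675

Need the full column D^4_{m',-3} for m'=−4..4 at α=2.0583, β=2.4164, γ=0.263.
cos(β/2)=0.354703, sin(β/2)=0.934979
d^4_{-4,-3}: single k=1 term ⇒ +0.001868;  D = -0.001719+0.000732i
d^4_{-3,-3}: k∈[0..1] ⇒ +0.000251 -0.012187 = -0.011936;  D = -0.009276-0.007512i
d^4_{-2,-3}: k∈[0..1] ⇒ -0.002471 +0.051513 = +0.049041;  D = +0.009417-0.048129i
d^4_{-1,-3}: k∈[0..1] ⇒ +0.013819 -0.160024 = -0.146206;  D = +0.139920-0.042409i
d^4_{0,-3}: k∈[0..1] ⇒ -0.054299 +0.377283 = +0.322984;  D = +0.227560+0.229205i
d^4_{1,-3}: k∈[0..1] ⇒ +0.160024 -0.667131 = -0.507107;  D = -0.150585+0.484233i
d^4_{2,-3}: k∈[0..1] ⇒ -0.357923 +0.828976 = +0.471053;  D = -0.462928+0.087115i
d^4_{3,-3}: k∈[0..1] ⇒ +0.588354 -0.584003 = +0.004351;  D = +0.002714+0.003401i
d^4_{4,-3}: single k=0 term ⇒ -0.626647;  D = -0.249662+0.574766i
Y_4^{m'}(θ=1.4492,φ=0.8806) and Σ D·Y over m':
  (-0.0017+0.0007i)·(-0.3988+0.1597i)  (-0.0093-0.0075i)·(-0.1303-0.0712i)  (+0.0094-0.0481i)·(+0.0560+0.2903i)  (+0.1399-0.0424i)·(-0.1051+0.1272i)  (+0.2276+0.2292i)·(+0.2715+0.0000i)  (-0.1506+0.4842i)·(+0.1051+0.1272i)  (-0.4629+0.0871i)·(+0.0560-0.2903i)  (+0.0027+0.0034i)·(+0.1303-0.0712i)  (-0.2497+0.5748i)·(-0.3988-0.1597i)
Y_4^-3(R⁻¹ n̂) = +0.182106+0.067456i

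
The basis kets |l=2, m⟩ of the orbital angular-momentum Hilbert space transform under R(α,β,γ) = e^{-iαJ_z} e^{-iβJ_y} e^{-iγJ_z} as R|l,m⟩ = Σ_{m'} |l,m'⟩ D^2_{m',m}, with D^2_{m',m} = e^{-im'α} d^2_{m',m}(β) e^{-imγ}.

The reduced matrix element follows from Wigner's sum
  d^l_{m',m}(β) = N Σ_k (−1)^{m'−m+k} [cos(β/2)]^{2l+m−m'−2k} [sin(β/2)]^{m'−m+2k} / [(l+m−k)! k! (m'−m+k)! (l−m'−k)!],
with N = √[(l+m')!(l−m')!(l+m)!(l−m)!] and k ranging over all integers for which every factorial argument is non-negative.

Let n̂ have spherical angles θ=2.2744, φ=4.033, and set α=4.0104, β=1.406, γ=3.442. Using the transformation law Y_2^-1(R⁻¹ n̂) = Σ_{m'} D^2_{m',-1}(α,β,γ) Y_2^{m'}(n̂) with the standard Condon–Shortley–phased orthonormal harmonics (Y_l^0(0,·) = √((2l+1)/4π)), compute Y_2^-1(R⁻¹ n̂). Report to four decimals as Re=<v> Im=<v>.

Need the full column D^2_{m',-1} for m'=−2..2 at α=4.0104, β=1.406, γ=3.442.
cos(β/2)=0.762906, sin(β/2)=0.646509
d^2_{-2,-1}: single k=1 term ⇒ +0.574140;  D = +0.258599-0.512605i
d^2_{-1,-1}: k∈[0..1] ⇒ +0.338754 -0.729815 = -0.391061;  D = -0.152856-0.359950i
d^2_{0,-1}: k∈[0..1] ⇒ -0.703175 +0.504976 = -0.198199;  D = +0.189323+0.058649i
d^2_{1,-1}: k∈[0..1] ⇒ +0.729815 -0.174703 = +0.555113;  D = +0.467829-0.298809i
d^2_{2,-1}: single k=0 term ⇒ -0.412311;  D = +0.054917-0.408638i
Y_2^{m'}(θ=2.2744,φ=4.033) and Σ D·Y over m':
  (+0.2586-0.5126i)·(-0.0473-0.2196i)  (-0.1529-0.3600i)·(+0.2395-0.2965i)  (+0.1893+0.0586i)·(+0.0806+0.0000i)  (+0.4678-0.2988i)·(-0.2395-0.2965i)  (+0.0549-0.4086i)·(-0.0473+0.2196i)
Y_2^-1(R⁻¹ n̂) = -0.366324-0.104480i

Re=-0.3663 Im=-0.1045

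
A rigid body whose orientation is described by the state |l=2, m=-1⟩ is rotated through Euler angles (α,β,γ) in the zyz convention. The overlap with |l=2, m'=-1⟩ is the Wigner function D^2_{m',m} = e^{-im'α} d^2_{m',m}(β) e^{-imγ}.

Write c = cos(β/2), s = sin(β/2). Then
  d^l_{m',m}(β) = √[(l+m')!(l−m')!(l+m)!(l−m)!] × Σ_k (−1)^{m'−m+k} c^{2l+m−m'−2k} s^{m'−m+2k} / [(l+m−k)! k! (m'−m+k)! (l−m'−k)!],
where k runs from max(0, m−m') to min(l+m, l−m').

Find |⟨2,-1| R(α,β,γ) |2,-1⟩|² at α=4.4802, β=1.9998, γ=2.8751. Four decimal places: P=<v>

P=0.2862

First d^2_{-1,-1}(β=1.9998), then the phase factors e^{-i(-1)α} and e^{-i(-1)γ}:
c=cos(1.9998/2)=0.540386, s=sin(1.9998/2)=0.841417; N=√[1·6·1·6]=6.000000
The bounds max(0,m−m')=0 and min(l+m,l−m')=1 give 2 terms
  k=0: (−1)^0·6.0000/(6)·0.5404^4·0.8414^0 = +0.085274
  k=1: (−1)^1·6.0000/(2)·0.5404^2·0.8414^2 = -0.620230
d^2_{-1,-1}(1.9998) = +0.085274 -0.620230 = -0.534956
|D^2_{-1,-1}|² = |d^2_{-1,-1}(β)|² = (-0.534956)² = 0.286178 (the z-rotation phases have unit modulus)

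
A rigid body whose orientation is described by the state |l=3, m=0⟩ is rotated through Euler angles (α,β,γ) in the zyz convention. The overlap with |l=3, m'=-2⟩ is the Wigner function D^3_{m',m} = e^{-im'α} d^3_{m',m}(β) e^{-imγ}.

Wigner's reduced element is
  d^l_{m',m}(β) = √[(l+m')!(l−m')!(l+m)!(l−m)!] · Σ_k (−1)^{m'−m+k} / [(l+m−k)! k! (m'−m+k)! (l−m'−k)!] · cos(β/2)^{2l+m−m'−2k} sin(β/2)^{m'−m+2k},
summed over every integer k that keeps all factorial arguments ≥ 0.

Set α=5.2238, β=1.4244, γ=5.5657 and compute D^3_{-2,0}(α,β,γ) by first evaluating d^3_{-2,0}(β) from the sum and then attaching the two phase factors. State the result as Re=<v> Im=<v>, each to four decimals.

Re=-0.1018 Im=-0.1669

Split into d^3_{-2,0}(β=1.4244) × two z-phases.
c=cos(1.4244/2)=0.756926, s=sin(1.4244/2)=0.653501; N=√[1·120·6·6]=65.726707
k∈{2,3} keeps every argument non-negative
  k=2: (−1)^0·65.7267/(12)·0.7569^4·0.6535^2 = +0.767832
  k=3: (−1)^1·65.7267/(12)·0.7569^2·0.6535^4 = -0.572336
d^3_{-2,0}(1.4244) = +0.767832 -0.572336 = +0.195496
D = (-0.520959-0.853582i)·(+0.195496)·(+1.000000+0.000000i) = -0.101845-0.166872i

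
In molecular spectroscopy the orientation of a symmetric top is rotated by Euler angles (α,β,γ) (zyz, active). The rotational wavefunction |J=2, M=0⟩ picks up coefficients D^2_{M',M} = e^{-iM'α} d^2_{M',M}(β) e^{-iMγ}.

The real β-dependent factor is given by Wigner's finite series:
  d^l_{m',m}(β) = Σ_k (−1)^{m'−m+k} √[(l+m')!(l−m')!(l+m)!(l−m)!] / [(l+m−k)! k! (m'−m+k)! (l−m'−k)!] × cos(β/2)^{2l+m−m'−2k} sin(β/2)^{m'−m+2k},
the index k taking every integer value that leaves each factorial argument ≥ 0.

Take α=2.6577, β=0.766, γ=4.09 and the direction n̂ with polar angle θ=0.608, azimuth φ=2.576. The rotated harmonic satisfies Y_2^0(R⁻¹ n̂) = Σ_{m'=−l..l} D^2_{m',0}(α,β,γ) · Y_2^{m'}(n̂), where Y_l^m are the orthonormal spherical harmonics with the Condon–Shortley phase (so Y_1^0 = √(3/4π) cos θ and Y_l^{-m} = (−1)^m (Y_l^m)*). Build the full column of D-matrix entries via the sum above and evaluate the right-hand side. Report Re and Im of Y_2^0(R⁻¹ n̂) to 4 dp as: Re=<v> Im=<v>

Need the full column D^2_{m',0} for m'=−2..2 at α=2.6577, β=0.766, γ=4.09.
cos(β/2)=0.927548, sin(β/2)=0.373705
d^2_{-2,0}: single k=2 term ⇒ +0.294310;  D = +0.166911-0.242403i
d^2_{-1,0}: k∈[1..2] ⇒ +0.730488 -0.118576 = +0.611912;  D = -0.541658+0.284679i
d^2_{0,0}: k∈[0..2] ⇒ +0.740193 -0.480607 +0.019504 = +0.279090;  D = +0.279090+0.000000i
d^2_{1,0}: k∈[0..1] ⇒ -0.730488 +0.118576 = -0.611912;  D = +0.541658+0.284679i
d^2_{2,0}: single k=0 term ⇒ +0.294310;  D = +0.166911+0.242403i
Y_2^{m'}(θ=0.608,φ=2.576) and Σ D·Y over m':
  (+0.1669-0.2424i)·(+0.0536+0.1141i)  (-0.5417+0.2847i)·(-0.3058-0.1941i)  (+0.2791+0.0000i)·(+0.3220+0.0000i)  (+0.5417+0.2847i)·(+0.3058-0.1941i)  (+0.1669+0.2424i)·(+0.0536-0.1141i)
Y_2^0(R⁻¹ n̂) = +0.604892+0.000000i

Re=0.6049 Im=0.0000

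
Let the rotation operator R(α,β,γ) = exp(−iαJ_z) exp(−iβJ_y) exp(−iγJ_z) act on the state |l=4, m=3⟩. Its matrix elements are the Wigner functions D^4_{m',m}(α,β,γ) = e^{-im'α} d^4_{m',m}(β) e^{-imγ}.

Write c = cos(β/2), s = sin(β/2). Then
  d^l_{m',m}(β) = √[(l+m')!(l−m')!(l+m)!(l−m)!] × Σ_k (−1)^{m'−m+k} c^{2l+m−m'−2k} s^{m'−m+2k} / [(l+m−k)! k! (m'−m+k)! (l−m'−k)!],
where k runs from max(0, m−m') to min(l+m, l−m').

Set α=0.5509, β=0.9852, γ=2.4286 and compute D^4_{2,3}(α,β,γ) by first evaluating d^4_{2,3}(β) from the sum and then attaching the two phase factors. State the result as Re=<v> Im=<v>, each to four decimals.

D^4_{2,3}(0.5509,0.9852,2.4286) = e^{-i·2·0.5509}·d^4_{2,3}(0.9852)·e^{-i·3·2.4286}. Compute d first:
Half-angle: c=0.881106, s=0.472918. N=√(720·2·5040·1)=2693.993318
The bounds max(0,m−m')=1 and min(l+m,l−m')=2 give 2 terms
  k=1: (−1)^0·2693.9933/(720)·0.8811^7·0.4729^1 = +0.729538
  k=2: (−1)^1·2693.9933/(240)·0.8811^5·0.4729^3 = -0.630500
d^4_{2,3}(0.9852) = +0.729538 -0.630500 = +0.099038
Attach z-rotation phases: D = e^{-i(2)(0.5509)}·(+0.099038)·e^{-i(3)(2.4286)} = -0.050376-0.085269i

Re=-0.0504 Im=-0.0853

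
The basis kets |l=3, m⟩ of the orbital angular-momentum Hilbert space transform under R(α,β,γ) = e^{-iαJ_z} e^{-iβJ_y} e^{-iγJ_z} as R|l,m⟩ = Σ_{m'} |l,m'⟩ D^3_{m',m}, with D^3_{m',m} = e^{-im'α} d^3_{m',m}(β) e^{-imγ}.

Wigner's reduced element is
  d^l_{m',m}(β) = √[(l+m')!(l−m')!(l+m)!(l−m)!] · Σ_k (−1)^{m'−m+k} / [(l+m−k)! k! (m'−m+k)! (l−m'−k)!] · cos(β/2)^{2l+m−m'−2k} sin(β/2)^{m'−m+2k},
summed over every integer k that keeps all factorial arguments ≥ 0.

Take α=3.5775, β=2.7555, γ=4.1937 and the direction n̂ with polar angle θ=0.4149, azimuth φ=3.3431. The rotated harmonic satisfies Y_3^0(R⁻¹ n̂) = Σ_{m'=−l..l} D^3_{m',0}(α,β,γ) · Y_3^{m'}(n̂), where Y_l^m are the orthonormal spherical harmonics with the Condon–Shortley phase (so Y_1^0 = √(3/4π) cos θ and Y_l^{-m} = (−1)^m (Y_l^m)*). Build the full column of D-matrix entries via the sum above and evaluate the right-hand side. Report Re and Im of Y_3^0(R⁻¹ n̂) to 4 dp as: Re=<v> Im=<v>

Re=0.1434 Im=0.0000

Need the full column D^3_{m',0} for m'=−3..3 at α=3.5775, β=2.7555, γ=4.1937.
cos(β/2)=0.191850, sin(β/2)=0.981424
d^3_{-3,0}: single k=3 term ⇒ +0.029852;  D = -0.007763-0.028825i
d^3_{-2,0}: k∈[2..3] ⇒ +0.007147 -0.187029 = -0.179882;  D = -0.115743-0.137700i
d^3_{-1,0}: k∈[1..3] ⇒ +0.000884 -0.069369 +0.605112 = +0.536626;  D = -0.486445-0.226581i
d^3_{0,0}: k∈[0..3] ⇒ +0.000050 -0.011744 +0.307320 -0.893596 = -0.597969;  D = -0.597969+0.000000i
d^3_{1,0}: k∈[0..2] ⇒ -0.000884 +0.069369 -0.605112 = -0.536626;  D = +0.486445-0.226581i
d^3_{2,0}: k∈[0..1] ⇒ +0.007147 -0.187029 = -0.179882;  D = -0.115743+0.137700i
d^3_{3,0}: single k=0 term ⇒ -0.029852;  D = +0.007763-0.028825i
Y_3^{m'}(θ=0.4149,φ=3.3431) and Σ D·Y over m':
  (-0.0078-0.0288i)·(-0.0225+0.0155i)  (-0.1157-0.1377i)·(+0.1398-0.0596i)  (-0.4864-0.2266i)·(-0.4069+0.0831i)  (-0.5980+0.0000i)·(+0.4056+0.0000i)  (+0.4864-0.2266i)·(+0.4069+0.0831i)  (-0.1157+0.1377i)·(+0.1398+0.0596i)  (+0.0078-0.0288i)·(+0.0225+0.0155i)
Y_3^0(R⁻¹ n̂) = +0.143437-0.000000i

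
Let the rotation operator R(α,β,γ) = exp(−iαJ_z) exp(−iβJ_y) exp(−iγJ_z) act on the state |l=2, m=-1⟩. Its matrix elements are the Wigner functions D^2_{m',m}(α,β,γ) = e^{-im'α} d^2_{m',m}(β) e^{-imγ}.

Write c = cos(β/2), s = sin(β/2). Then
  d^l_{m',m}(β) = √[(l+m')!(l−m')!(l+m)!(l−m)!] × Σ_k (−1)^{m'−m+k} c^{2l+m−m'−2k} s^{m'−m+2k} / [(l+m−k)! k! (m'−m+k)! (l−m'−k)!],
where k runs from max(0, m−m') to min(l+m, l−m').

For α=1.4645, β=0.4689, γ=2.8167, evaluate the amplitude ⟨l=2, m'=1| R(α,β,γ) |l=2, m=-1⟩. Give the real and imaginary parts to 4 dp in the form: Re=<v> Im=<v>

D^2_{1,-1}(1.4645,0.4689,2.8167) = e^{-i·1·1.4645}·d^2_{1,-1}(0.4689)·e^{-i·-1·2.8167}. Compute d first:
With c≡cos(β/2)=0.972642 and s≡sin(β/2)=0.232308, N=[6·1·1·6]^{1/2}=6.000000
The bounds max(0,m−m')=0 and min(l+m,l−m')=1 give 2 terms
  k=0: (−1)^2·6.0000/(2)·0.9726^2·0.2323^2 = +0.153164
  k=1: (−1)^3·6.0000/(6)·0.9726^0·0.2323^4 = -0.002912
d^2_{1,-1}(0.4689) = +0.153164 -0.002912 = +0.150251
D = (+0.106096-0.994356i)·(+0.150251)·(-0.947685+0.319207i) = +0.032583+0.146676i

Re=0.0326 Im=0.1467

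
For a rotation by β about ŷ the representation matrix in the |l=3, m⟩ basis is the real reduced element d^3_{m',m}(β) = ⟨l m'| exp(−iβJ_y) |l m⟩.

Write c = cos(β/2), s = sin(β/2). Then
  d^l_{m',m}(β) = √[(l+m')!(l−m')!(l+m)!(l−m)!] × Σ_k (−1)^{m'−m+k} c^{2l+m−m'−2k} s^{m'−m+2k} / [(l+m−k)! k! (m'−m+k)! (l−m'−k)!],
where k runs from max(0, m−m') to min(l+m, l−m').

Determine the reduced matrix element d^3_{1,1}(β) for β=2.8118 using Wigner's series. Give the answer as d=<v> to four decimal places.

d^3_{1,1}(β=2.8118) via Wigner's sum:
Half-angle: c=0.164150, s=0.986435. N=√(24·2·24·2)=48.000000
Admissible k: 0..2 (factorial args all ≥0)
  k=0: (−1)^0·48.0000/(48)·0.1642^6·0.9864^0 = +0.000020
  k=1: (−1)^1·48.0000/(6)·0.1642^4·0.9864^2 = -0.005652
  k=2: (−1)^2·48.0000/(8)·0.1642^2·0.9864^4 = +0.153076
d^3_{1,1}(2.8118) = +0.000020 -0.005652 +0.153076 = +0.147444

d=0.1474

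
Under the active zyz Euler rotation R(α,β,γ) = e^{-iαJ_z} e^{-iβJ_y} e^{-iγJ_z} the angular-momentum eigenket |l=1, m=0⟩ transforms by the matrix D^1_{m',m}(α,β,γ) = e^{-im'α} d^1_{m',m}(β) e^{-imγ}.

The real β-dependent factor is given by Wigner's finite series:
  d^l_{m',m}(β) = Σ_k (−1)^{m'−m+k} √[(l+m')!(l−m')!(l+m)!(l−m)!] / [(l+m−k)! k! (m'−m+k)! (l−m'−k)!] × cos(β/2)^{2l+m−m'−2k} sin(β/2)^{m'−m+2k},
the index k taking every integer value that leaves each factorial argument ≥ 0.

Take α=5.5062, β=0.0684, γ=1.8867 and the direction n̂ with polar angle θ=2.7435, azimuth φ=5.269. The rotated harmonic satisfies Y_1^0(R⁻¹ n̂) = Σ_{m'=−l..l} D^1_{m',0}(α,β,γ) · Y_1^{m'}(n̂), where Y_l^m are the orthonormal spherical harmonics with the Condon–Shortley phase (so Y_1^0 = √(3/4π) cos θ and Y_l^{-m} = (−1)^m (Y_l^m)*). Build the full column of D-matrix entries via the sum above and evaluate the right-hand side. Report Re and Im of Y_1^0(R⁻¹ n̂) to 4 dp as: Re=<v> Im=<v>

Need the full column D^1_{m',0} for m'=−1..1 at α=5.5062, β=0.0684, γ=1.8867.
cos(β/2)=0.999415, sin(β/2)=0.034193
d^1_{-1,0}: single k=1 term ⇒ +0.048328;  D = +0.034460-0.033885i
d^1_{0,0}: k∈[0..1] ⇒ +0.998831 -0.001169 = +0.997662;  D = +0.997662+0.000000i
d^1_{1,0}: single k=0 term ⇒ -0.048328;  D = -0.034460-0.033885i
Y_1^{m'}(θ=2.7435,φ=5.269) and Σ D·Y over m':
  (+0.0345-0.0339i)·(+0.0708+0.1137i)  (+0.9977+0.0000i)·(-0.4504+0.0000i)  (-0.0345-0.0339i)·(-0.0708+0.1137i)
Y_1^0(R⁻¹ n̂) = -0.436758+0.000000i

Re=-0.4368 Im=0.0000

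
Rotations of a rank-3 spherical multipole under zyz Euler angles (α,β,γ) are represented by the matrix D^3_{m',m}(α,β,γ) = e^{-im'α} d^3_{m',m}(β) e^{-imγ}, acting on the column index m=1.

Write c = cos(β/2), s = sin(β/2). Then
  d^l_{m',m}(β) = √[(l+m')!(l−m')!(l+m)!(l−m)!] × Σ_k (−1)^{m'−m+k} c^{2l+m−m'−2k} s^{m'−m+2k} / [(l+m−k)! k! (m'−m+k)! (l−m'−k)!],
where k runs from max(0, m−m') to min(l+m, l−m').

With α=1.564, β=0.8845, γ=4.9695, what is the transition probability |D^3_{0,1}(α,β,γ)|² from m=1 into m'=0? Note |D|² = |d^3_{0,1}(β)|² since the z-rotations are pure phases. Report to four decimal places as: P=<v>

P=0.1140

Split into d^3_{0,1}(β=0.8845) × two z-phases.
With c≡cos(β/2)=0.903791 and s≡sin(β/2)=0.427974, N=[6·6·24·2]^{1/2}=41.569219
k∈{1,2,3} keeps every argument non-negative
  k=1: (−1)^0·41.5692/(12)·0.9038^5·0.4280^1 = +0.894022
  k=2: (−1)^1·41.5692/(4)·0.9038^3·0.4280^3 = -0.601407
  k=3: (−1)^2·41.5692/(12)·0.9038^1·0.4280^5 = +0.044952
d^3_{0,1}(0.8845) = +0.894022 -0.601407 +0.044952 = +0.337567
|D^3_{0,1}|² = |d^3_{0,1}(β)|² = (+0.337567)² = 0.113951 (the z-rotation phases have unit modulus)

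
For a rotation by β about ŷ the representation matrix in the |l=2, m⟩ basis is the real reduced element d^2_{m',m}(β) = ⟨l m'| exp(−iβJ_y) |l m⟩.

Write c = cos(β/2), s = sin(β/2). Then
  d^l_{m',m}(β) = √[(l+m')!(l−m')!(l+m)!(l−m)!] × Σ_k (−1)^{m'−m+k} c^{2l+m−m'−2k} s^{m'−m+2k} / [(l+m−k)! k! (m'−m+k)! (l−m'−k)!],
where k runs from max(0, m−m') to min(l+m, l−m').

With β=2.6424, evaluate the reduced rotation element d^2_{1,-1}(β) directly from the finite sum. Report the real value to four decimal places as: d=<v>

d^2_{1,-1}(β=2.6424) via Wigner's sum:
Half-angle: c=0.247013, s=0.969012. N=√(6·1·1·6)=6.000000
k: max(0,(-1)−(1))=0 … min(2+(-1),2−(1))=1
  k=0: (−1)^2·6.0000/(2)·0.2470^2·0.9690^2 = +0.171877
  k=1: (−1)^3·6.0000/(6)·0.2470^0·0.9690^4 = -0.881692
d^2_{1,-1}(2.6424) = +0.171877 -0.881692 = -0.709815

d=-0.7098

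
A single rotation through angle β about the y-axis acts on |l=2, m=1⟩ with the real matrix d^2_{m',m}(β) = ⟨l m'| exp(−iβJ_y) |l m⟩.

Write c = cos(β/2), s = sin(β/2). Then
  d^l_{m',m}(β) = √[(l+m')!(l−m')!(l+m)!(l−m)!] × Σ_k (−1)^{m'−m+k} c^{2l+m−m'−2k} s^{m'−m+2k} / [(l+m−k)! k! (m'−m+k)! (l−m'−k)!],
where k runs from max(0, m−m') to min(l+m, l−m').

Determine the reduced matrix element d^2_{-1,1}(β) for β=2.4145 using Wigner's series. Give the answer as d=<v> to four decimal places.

d=-0.4317

d^2_{-1,1}(β=2.4145) via Wigner's sum:
c=cos(2.4145/2)=0.355591, s=sin(2.4145/2)=0.934642; N=√[1·6·6·1]=6.000000
The bounds max(0,m−m')=2 and min(l+m,l−m')=3 give 2 terms
  k=2: (−1)^0·6.0000/(2)·0.3556^2·0.9346^2 = +0.331370
  k=3: (−1)^1·6.0000/(6)·0.3556^0·0.9346^4 = -0.763098
d^2_{-1,1}(2.4145) = +0.331370 -0.763098 = -0.431728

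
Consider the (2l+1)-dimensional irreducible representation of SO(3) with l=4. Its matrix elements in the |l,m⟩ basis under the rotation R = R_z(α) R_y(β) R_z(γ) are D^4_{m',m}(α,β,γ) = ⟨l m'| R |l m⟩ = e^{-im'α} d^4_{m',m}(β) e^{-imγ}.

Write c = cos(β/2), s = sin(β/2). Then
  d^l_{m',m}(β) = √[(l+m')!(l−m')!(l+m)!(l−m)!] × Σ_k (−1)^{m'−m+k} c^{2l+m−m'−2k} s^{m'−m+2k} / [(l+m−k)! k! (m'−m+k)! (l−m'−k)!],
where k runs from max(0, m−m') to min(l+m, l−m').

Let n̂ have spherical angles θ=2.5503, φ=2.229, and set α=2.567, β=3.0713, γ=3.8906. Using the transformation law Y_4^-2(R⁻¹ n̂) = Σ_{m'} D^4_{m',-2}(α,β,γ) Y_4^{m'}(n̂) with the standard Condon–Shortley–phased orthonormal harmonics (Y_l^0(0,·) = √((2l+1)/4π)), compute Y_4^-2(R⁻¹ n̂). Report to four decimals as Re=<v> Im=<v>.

Need the full column D^4_{m',-2} for m'=−4..4 at α=2.567, β=3.0713, γ=3.8906.
cos(β/2)=0.035139, sin(β/2)=0.999382
d^4_{-4,-2}: single k=2 term ⇒ +0.000000;  D = +0.000000-0.000000i
d^4_{-3,-2}: k∈[1..2] ⇒ +0.000000 -0.000001 = -0.000001;  D = +0.000001-0.000000i
d^4_{-2,-2}: k∈[0..2] ⇒ +0.000000 -0.000000 +0.000023 = +0.000023;  D = +0.000021+0.000008i
d^4_{-1,-2}: k∈[0..2] ⇒ -0.000000 +0.000001 -0.000612 = -0.000611;  D = +0.000368+0.000487i
d^4_{0,-2}: k∈[0..2] ⇒ +0.000000 -0.000038 +0.011671 = +0.011632;  D = +0.000846+0.011601i
d^4_{1,-2}: k∈[0..2] ⇒ -0.000001 +0.000918 -0.148439 = -0.147522;  D = -0.070960+0.129335i
d^4_{2,-2}: k∈[0..2] ⇒ +0.000023 -0.014762 +0.995070 = +0.980331;  D = -0.862943+0.465164i
d^4_{3,-2}: k∈[0..1] ⇒ -0.000486 +0.130911 = +0.130426;  D = +0.130006+0.010449i
d^4_{4,-2}: single k=0 term ⇒ +0.006510;  D = -0.005163-0.003964i
Y_4^{m'}(θ=2.5503,φ=2.229) and Σ D·Y over m':
  (+0.0000-0.0000i)·(-0.0373-0.0208i)  (+0.0000-0.0000i)·(-0.1655+0.0707i)  (+0.0000+0.0000i)·(-0.1001+0.3848i)  (+0.0004+0.0005i)·(+0.2444+0.3161i)  (+0.0008+0.0116i)·(-0.1111+0.0000i)  (-0.0710+0.1293i)·(-0.2444+0.3161i)  (-0.8629+0.4652i)·(-0.1001-0.3848i)  (+0.1300+0.0104i)·(+0.1655+0.0707i)  (-0.0052-0.0040i)·(-0.0373+0.0208i)
Y_4^-2(R⁻¹ n̂) = +0.262686+0.241392i

Re=0.2627 Im=0.2414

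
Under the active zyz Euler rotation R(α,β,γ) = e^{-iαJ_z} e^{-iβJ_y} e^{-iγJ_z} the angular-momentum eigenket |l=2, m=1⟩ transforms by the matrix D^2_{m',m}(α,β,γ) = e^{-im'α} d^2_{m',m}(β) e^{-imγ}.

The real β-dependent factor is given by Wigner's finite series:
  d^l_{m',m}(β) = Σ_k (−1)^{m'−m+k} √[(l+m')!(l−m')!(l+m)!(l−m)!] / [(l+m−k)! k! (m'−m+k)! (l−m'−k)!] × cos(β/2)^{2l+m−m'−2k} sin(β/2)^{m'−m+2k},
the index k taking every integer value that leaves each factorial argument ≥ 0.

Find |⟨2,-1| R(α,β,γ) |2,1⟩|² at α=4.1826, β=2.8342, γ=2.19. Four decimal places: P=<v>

Split into d^2_{-1,1}(β=2.8342) × two z-phases.
With c≡cos(β/2)=0.153092 and s≡sin(β/2)=0.988212, N=[1·6·6·1]^{1/2}=6.000000
k: max(0,(1)−(-1))=2 … min(2+(1),2−(-1))=3
  k=2: (−1)^0·6.0000/(2)·0.1531^2·0.9882^2 = +0.068664
  k=3: (−1)^1·6.0000/(6)·0.1531^0·0.9882^4 = -0.953675
d^2_{-1,1}(2.8342) = +0.068664 -0.953675 = -0.885012
|D^2_{-1,1}|² = |d^2_{-1,1}(β)|² = (-0.885012)² = 0.783245 (the z-rotation phases have unit modulus)

P=0.7832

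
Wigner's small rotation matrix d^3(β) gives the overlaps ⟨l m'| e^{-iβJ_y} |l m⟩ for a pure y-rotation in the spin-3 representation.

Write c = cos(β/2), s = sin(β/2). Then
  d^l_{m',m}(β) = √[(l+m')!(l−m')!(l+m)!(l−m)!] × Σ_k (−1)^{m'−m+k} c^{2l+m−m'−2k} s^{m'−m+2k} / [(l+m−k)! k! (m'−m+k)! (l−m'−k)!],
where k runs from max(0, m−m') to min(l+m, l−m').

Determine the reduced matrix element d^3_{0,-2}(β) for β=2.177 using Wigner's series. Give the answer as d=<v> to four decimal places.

d=-0.5269

d^3_{0,-2}(β=2.177) via Wigner's sum:
c=cos(2.177/2)=0.463815, s=sin(2.177/2)=0.885932; N=√[6·6·1·120]=65.726707
Admissible k: 0..1 (factorial args all ≥0)
  k=0: (−1)^2·65.7267/(12)·0.4638^4·0.8859^2 = +0.198948
  k=1: (−1)^3·65.7267/(12)·0.4638^2·0.8859^4 = -0.725858
d^3_{0,-2}(2.177) = +0.198948 -0.725858 = -0.526910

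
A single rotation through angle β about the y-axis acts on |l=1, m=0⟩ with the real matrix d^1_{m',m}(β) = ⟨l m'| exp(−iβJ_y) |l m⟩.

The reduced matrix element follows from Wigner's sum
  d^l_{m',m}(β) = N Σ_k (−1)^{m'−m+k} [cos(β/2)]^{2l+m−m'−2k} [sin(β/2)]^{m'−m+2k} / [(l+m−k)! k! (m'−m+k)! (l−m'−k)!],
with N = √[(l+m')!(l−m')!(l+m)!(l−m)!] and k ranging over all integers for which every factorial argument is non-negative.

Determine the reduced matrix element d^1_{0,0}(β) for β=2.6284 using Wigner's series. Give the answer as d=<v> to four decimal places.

d^1_{0,0}(β=2.6284) via Wigner's sum:
c=cos(2.6284/2)=0.253790, s=sin(2.6284/2)=0.967259; N=√[1·1·1·1]=1.000000
The bounds max(0,m−m')=0 and min(l+m,l−m')=1 give 2 terms
  k=0: (−1)^0·1.0000/(1)·0.2538^2·0.9673^0 = +0.064409
  k=1: (−1)^1·1.0000/(1)·0.2538^0·0.9673^2 = -0.935591
d^1_{0,0}(2.6284) = +0.064409 -0.935591 = -0.871181

d=-0.8712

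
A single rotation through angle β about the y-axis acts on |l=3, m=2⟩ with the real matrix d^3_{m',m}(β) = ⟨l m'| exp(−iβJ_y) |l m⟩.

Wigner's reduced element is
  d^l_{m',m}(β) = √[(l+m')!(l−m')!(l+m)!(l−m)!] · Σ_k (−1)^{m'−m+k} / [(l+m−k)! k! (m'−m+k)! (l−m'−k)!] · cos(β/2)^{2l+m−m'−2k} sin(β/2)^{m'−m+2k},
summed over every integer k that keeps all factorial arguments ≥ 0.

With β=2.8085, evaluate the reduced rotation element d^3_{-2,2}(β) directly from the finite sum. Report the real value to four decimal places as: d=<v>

d^3_{-2,2}(β=2.8085) via Wigner's sum:
Half-angle: c=0.165777, s=0.986163. N=√(1·120·120·1)=120.000000
Admissible k: 4..5 (factorial args all ≥0)
  k=4: (−1)^0·120.0000/(24)·0.1658^2·0.9862^4 = +0.129962
  k=5: (−1)^1·120.0000/(120)·0.1658^0·0.9862^6 = -0.919799
d^3_{-2,2}(2.8085) = +0.129962 -0.919799 = -0.789837

d=-0.7898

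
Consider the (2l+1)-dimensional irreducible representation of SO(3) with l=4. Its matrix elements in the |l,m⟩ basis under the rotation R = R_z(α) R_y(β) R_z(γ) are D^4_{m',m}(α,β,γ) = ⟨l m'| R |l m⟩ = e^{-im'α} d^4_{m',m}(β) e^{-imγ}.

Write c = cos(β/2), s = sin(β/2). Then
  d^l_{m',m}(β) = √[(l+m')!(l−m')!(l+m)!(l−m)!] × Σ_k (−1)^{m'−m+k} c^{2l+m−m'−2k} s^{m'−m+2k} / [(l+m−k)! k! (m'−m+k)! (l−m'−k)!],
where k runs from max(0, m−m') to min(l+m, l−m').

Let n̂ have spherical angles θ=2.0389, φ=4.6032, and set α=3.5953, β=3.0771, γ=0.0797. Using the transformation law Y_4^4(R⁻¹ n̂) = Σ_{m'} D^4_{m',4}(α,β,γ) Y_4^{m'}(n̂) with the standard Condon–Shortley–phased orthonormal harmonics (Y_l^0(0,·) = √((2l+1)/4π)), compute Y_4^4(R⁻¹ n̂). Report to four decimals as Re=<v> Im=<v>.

Need the full column D^4_{m',4} for m'=−4..4 at α=3.5953, β=3.0771, γ=0.0797.
cos(β/2)=0.032241, sin(β/2)=0.999480
d^4_{-4,4}: single k=8 term ⇒ +0.995849;  D = +0.074387+0.993066i
d^4_{-3,4}: single k=7 term ⇒ +0.090859;  D = -0.045813-0.078464i
d^4_{-2,4}: single k=6 term ⇒ +0.005483;  D = +0.004560+0.003044i
d^4_{-1,4}: single k=5 term ⇒ +0.000250;  D = -0.000248-0.000034i
d^4_{0,4}: single k=4 term ⇒ +0.000009;  D = +0.000009-0.000003i
d^4_{1,4}: single k=3 term ⇒ +0.000000;  D = -0.000000+0.000000i
d^4_{2,4}: single k=2 term ⇒ +0.000000;  D = +0.000000-0.000000i
d^4_{3,4}: single k=1 term ⇒ +0.000000;  D = +0.000000+0.000000i
d^4_{4,4}: single k=0 term ⇒ +0.000000;  D = -0.000000-0.000000i
Y_4^{m'}(θ=2.0389,φ=4.6032) and Σ D·Y over m':
  (+0.0744+0.9931i)·(+0.2543+0.1187i)  (-0.0458-0.0785i)·(-0.1291+0.3801i)  (+0.0046+0.0030i)·(-0.1105-0.0245i)  (-0.0002-0.0000i)·(-0.0327+0.2982i)  (+0.0000-0.0000i)·(-0.1753+0.0000i)  (-0.0000+0.0000i)·(+0.0327+0.2982i)  (+0.0000-0.0000i)·(-0.1105+0.0245i)  (+0.0000+0.0000i)·(+0.1291+0.3801i)  (-0.0000-0.0000i)·(+0.2543-0.1187i)
Y_4^4(R⁻¹ n̂) = -0.063667+0.253615i

Re=-0.0637 Im=0.2536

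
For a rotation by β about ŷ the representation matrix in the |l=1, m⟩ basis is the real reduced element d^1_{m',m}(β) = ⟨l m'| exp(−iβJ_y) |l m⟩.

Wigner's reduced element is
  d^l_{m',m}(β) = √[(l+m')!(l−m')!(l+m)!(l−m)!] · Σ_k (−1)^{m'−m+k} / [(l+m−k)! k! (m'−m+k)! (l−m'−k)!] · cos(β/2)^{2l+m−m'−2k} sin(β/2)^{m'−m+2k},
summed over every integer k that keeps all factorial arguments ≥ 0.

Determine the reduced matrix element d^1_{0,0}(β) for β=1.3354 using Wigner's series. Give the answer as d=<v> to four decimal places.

d=0.2332

d^1_{0,0}(β=1.3354) via Wigner's sum:
Half-angle: c=0.785248, s=0.619182. N=√(1·1·1·1)=1.000000
k∈{0,1} keeps every argument non-negative
  k=0: (−1)^0·1.0000/(1)·0.7852^2·0.6192^0 = +0.616614
  k=1: (−1)^1·1.0000/(1)·0.7852^0·0.6192^2 = -0.383386
d^1_{0,0}(1.3354) = +0.616614 -0.383386 = +0.233228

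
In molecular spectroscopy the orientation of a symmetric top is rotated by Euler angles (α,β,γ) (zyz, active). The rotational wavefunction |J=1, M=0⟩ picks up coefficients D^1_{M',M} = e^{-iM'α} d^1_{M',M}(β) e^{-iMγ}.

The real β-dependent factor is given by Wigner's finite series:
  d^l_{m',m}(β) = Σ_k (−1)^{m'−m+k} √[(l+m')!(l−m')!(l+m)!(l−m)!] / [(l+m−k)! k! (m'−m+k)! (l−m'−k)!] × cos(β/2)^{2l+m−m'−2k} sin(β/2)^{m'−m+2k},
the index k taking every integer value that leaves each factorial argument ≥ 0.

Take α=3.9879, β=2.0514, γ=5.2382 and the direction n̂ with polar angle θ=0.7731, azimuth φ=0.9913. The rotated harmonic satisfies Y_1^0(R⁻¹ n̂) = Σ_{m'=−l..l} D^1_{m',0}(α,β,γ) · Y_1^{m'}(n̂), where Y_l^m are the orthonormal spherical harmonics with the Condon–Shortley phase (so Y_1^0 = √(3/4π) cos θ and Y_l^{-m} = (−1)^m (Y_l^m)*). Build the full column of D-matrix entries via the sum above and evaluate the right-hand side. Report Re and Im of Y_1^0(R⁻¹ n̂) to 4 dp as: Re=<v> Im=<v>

Re=-0.4611 Im=0.0000

Need the full column D^1_{m',0} for m'=−1..1 at α=3.9879, β=2.0514, γ=5.2382.
cos(β/2)=0.518500, sin(β/2)=0.855077
d^1_{-1,0}: single k=1 term ⇒ +0.627003;  D = -0.415548-0.469524i
d^1_{0,0}: k∈[0..1] ⇒ +0.268843 -0.731157 = -0.462315;  D = -0.462315+0.000000i
d^1_{1,0}: single k=0 term ⇒ -0.627003;  D = +0.415548-0.469524i
Y_1^{m'}(θ=0.7731,φ=0.9913) and Σ D·Y over m':
  (-0.4155-0.4695i)·(+0.1321-0.2019i)  (-0.4623+0.0000i)·(+0.3497+0.0000i)  (+0.4155-0.4695i)·(-0.1321-0.2019i)
Y_1^0(R⁻¹ n̂) = -0.461069+0.000000i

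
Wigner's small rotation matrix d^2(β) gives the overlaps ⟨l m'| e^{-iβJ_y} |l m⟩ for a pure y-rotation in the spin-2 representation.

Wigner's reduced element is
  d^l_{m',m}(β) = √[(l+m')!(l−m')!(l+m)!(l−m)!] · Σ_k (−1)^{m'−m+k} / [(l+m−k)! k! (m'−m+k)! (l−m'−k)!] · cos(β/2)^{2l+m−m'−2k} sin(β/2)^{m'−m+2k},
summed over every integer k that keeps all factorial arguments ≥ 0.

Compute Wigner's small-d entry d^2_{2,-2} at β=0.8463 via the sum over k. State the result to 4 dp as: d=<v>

d^2_{2,-2}(β=0.8463) via Wigner's sum:
Half-angle: c=0.911800, s=0.410635. N=√(24·1·1·24)=24.000000
The bounds max(0,m−m')=0 and min(l+m,l−m')=0 give 1 term
  k=0: (−1)^4·24.0000/(24)·0.9118^0·0.4106^4 = +0.028433
d^2_{2,-2}(0.8463) = +0.028433

d=0.0284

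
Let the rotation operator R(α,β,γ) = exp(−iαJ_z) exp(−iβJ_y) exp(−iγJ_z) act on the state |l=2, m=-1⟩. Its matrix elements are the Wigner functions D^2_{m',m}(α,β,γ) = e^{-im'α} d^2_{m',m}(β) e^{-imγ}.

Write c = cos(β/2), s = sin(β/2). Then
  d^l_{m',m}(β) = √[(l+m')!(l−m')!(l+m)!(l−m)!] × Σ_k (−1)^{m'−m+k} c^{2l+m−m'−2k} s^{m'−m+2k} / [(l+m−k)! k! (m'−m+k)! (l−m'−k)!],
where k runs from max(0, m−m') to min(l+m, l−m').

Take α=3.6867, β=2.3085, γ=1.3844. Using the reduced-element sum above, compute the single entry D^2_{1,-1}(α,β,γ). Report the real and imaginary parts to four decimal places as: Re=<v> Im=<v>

Re=0.1928 Im=0.2148

D^2_{1,-1}(3.6867,2.3085,1.3844) = e^{-i·1·3.6867}·d^2_{1,-1}(2.3085)·e^{-i·-1·1.3844}. Compute d first:
c=cos(2.3085/2)=0.404605, s=sin(2.3085/2)=0.914492; N=√[6·1·1·6]=6.000000
The bounds max(0,m−m')=0 and min(l+m,l−m')=1 give 2 terms
  k=0: (−1)^2·6.0000/(2)·0.4046^2·0.9145^2 = +0.410717
  k=1: (−1)^3·6.0000/(6)·0.4046^0·0.9145^4 = -0.699390
d^2_{1,-1}(2.3085) = +0.410717 -0.699390 = -0.288673
Phases: e^{-i·(1)·3.6867}=-0.855072+0.518510i, e^{-i·(-1)·1.3844}=+0.185319+0.982678i ⇒ D=+0.192830+0.214822i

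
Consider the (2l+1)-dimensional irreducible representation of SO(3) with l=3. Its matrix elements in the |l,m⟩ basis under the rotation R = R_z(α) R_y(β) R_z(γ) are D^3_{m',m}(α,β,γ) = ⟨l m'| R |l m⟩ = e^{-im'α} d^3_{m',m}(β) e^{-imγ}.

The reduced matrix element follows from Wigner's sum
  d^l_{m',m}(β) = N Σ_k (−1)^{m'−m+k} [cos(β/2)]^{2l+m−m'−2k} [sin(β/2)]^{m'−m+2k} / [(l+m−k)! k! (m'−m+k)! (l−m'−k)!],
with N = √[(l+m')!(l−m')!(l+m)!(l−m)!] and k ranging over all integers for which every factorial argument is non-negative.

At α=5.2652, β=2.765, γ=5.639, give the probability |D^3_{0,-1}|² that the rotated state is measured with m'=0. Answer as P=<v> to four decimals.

P=0.2801

First d^3_{0,-1}(β=2.765), then the phase factors e^{-i(0)α} and e^{-i(-1)γ}:
c=cos(2.765/2)=0.187186, s=sin(2.765/2)=0.982325; N=√[6·6·2·24]=41.569219
Admissible k: 0..2 (factorial args all ≥0)
  k=0: (−1)^1·41.5692/(12)·0.1872^5·0.9823^1 = -0.000782
  k=1: (−1)^2·41.5692/(4)·0.1872^3·0.9823^3 = +0.064609
  k=2: (−1)^3·41.5692/(12)·0.1872^1·0.9823^5 = -0.593114
d^3_{0,-1}(2.765) = -0.000782 +0.064609 -0.593114 = -0.529287
|D^3_{0,-1}|² = |d^3_{0,-1}(β)|² = (-0.529287)² = 0.280144 (the z-rotation phases have unit modulus)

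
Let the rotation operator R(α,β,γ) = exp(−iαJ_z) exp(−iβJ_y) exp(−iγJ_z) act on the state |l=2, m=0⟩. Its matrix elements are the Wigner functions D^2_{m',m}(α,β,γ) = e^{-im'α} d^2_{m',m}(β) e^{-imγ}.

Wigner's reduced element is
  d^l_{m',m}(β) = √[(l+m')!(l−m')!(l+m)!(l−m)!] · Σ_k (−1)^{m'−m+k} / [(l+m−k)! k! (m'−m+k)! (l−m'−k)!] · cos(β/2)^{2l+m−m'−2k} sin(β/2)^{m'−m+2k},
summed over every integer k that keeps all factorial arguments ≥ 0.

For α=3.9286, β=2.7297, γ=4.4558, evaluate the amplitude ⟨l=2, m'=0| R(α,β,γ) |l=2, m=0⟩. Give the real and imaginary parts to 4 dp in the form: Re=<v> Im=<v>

First d^2_{0,0}(β=2.7297), then the phase factors e^{-i(0)α} and e^{-i(0)γ}:
Half-angle: c=0.204494, s=0.978868. N=√(2·2·2·2)=4.000000
k∈{0,1,2} keeps every argument non-negative
  k=0: (−1)^0·4.0000/(4)·0.2045^4·0.9789^0 = +0.001749
  k=1: (−1)^1·4.0000/(1)·0.2045^2·0.9789^2 = -0.160276
  k=2: (−1)^2·4.0000/(4)·0.2045^0·0.9789^4 = +0.918113
d^2_{0,0}(2.7297) = +0.001749 -0.160276 +0.918113 = +0.759587
Phases: e^{-i·(0)·3.9286}=+1.000000+0.000000i, e^{-i·(0)·4.4558}=+1.000000+0.000000i ⇒ D=+0.759587+0.000000i

Re=0.7596 Im=0.0000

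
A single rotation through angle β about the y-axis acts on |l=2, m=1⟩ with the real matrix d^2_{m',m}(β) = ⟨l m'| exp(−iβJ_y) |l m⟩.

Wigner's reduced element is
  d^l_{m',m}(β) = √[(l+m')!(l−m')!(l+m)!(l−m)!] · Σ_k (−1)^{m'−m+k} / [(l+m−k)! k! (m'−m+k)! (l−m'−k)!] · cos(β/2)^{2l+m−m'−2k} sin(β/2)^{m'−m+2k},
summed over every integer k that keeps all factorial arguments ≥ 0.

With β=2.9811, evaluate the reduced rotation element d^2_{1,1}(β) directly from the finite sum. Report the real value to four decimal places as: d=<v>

d^2_{1,1}(β=2.9811) via Wigner's sum:
Half-angle: c=0.080160, s=0.996782. N=√(6·1·6·1)=6.000000
k: max(0,(1)−(1))=0 … min(2+(1),2−(1))=1
  k=0: (−1)^0·6.0000/(6)·0.0802^4·0.9968^0 = +0.000041
  k=1: (−1)^1·6.0000/(2)·0.0802^2·0.9968^2 = -0.019153
d^2_{1,1}(2.9811) = +0.000041 -0.019153 = -0.019112

d=-0.0191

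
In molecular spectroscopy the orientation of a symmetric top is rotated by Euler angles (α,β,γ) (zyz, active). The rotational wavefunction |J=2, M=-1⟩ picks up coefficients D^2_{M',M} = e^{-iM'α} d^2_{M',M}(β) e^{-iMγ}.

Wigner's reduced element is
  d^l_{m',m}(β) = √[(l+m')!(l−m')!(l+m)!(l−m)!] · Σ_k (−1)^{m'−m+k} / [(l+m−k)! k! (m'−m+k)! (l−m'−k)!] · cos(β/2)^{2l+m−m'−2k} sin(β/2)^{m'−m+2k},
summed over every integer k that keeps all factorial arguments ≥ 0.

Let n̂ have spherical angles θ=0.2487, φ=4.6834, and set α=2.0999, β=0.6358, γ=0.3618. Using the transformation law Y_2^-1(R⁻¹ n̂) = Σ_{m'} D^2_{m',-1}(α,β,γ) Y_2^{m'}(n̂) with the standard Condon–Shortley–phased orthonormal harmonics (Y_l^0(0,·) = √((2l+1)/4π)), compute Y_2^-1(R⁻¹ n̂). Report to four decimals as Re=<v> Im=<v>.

Need the full column D^2_{m',-1} for m'=−2..2 at α=2.0999, β=0.6358, γ=0.3618.
cos(β/2)=0.949894, sin(β/2)=0.312572
d^2_{-2,-1}: single k=1 term ⇒ +0.535804;  D = -0.080488-0.529724i
d^2_{-1,-1}: k∈[0..1] ⇒ +0.814142 -0.264468 = +0.549675;  D = -0.427449+0.345586i
d^2_{0,-1}: k∈[0..1] ⇒ -0.656223 +0.071056 = -0.585167;  D = -0.547284-0.207125i
d^2_{1,-1}: k∈[0..1] ⇒ +0.264468 -0.009546 = +0.254922;  D = -0.042451-0.251363i
d^2_{2,-1}: single k=0 term ⇒ -0.058017;  D = +0.044508-0.037216i
Y_2^{m'}(θ=0.2487,φ=4.6834) and Σ D·Y over m':
  (-0.0805-0.5297i)·(-0.0234-0.0014i)  (-0.4274+0.3456i)·(-0.0053+0.1842i)  (-0.5473-0.2071i)·(+0.5735+0.0000i)  (-0.0425-0.2514i)·(+0.0053+0.1842i)  (+0.0445-0.0372i)·(-0.0234+0.0014i)
Y_2^-1(R⁻¹ n̂) = -0.328973-0.195121i

Re=-0.3290 Im=-0.1951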